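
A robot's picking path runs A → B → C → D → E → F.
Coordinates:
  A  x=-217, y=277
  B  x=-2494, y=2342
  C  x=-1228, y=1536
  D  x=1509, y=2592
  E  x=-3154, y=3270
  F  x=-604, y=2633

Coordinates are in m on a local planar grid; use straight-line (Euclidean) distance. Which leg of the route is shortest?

B–C

Leg distances:
A→B: 3073.9 m
B→C: 1500.8 m
C→D: 2933.7 m
D→E: 4712.0 m
E→F: 2628.4 m
The shortest leg is B–C at 1500.8 m.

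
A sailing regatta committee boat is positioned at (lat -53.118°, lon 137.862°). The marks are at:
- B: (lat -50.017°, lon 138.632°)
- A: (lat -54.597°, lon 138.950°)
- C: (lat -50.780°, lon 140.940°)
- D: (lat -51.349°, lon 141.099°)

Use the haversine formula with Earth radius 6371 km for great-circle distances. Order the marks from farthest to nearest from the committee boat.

Distance from the committee boat at (lat -53.118°, lon 137.862°) to each:
B (lat -50.017°, lon 138.632°): 348.9 km
C (lat -50.780°, lon 140.940°): 334.7 km
D (lat -51.349°, lon 141.099°): 295.4 km
A (lat -54.597°, lon 138.950°): 179.3 km

B, C, D, A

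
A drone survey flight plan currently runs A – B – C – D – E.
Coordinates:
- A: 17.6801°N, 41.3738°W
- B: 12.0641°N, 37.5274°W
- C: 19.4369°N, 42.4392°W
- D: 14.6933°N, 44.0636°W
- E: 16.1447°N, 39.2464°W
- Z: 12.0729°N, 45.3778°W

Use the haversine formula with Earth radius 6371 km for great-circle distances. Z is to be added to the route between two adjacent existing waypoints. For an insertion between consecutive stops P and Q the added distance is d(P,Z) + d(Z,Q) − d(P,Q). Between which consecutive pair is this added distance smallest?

between D and E

Added distance for inserting Z between each consecutive pair:
A–B: 862.3 km
B–C: 757.0 km
C–D: 646.3 km
D–E: 584.4 km
Smallest added distance is 584.4 km, inserting between D and E.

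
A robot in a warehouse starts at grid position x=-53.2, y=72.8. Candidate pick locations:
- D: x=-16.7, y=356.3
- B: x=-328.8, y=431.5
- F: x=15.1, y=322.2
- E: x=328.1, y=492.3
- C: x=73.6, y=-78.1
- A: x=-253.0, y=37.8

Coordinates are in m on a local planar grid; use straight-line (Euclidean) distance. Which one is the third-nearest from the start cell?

Distance to each, sorted:
C: 197.1 m
A: 202.8 m
F: 258.6 m
D: 285.8 m
B: 452.4 m
E: 566.9 m
The third-nearest is F at 258.6 m.

F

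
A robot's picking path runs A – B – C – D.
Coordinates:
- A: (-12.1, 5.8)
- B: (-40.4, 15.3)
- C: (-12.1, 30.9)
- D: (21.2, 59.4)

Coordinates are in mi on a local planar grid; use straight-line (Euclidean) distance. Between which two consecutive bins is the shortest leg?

A–B

Leg distances:
A→B: 29.9 mi
B→C: 32.3 mi
C→D: 43.8 mi
The shortest leg is A–B at 29.9 mi.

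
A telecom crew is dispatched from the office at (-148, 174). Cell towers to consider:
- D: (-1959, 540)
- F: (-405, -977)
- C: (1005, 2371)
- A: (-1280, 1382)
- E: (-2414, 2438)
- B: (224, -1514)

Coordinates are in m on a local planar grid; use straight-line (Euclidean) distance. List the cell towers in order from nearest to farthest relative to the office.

Distance from the office at (-148, 174) to each:
F (-405, -977): 1179.3 m
A (-1280, 1382): 1655.5 m
B (224, -1514): 1728.5 m
D (-1959, 540): 1847.6 m
C (1005, 2371): 2481.2 m
E (-2414, 2438): 3203.2 m

F, A, B, D, C, E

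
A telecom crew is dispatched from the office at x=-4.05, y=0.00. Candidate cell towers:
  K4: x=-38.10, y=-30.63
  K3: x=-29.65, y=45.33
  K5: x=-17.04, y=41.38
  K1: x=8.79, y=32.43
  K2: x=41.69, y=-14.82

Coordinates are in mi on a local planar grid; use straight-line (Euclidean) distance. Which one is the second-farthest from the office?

Distances from the office (x=-4.05, y=0.00):
K3: 52.1 mi
K2: 48.1 mi
K4: 45.8 mi
K5: 43.4 mi
K1: 34.9 mi
The second-farthest is K2 at 48.1 mi.

K2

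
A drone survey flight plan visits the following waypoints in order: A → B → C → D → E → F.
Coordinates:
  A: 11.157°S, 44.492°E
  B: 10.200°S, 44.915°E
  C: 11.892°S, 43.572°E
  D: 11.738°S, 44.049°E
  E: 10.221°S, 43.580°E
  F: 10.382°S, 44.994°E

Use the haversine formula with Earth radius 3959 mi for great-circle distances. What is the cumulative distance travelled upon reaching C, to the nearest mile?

Leg distances:
A→B: 72.1 mi  (cumulative 72.1 mi)
B→C: 148.2 mi  (cumulative 220.3 mi)
Cumulative distance at C ≈ 220 mi.

220 mi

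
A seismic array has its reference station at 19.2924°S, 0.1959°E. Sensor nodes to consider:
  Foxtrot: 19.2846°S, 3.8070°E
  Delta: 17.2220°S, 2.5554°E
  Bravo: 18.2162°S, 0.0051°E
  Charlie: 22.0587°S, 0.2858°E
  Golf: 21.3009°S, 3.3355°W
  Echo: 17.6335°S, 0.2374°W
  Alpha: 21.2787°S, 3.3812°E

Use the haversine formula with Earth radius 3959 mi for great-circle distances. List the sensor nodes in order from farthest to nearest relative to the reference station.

Golf, Alpha, Foxtrot, Delta, Charlie, Echo, Bravo

Distance from the reference station at 19.2924°S, 0.1959°E to each:
Golf 21.3009°S, 3.3355°W: 267.6 mi
Alpha 21.2787°S, 3.3812°E: 247.9 mi
Foxtrot 19.2846°S, 3.8070°E: 235.5 mi
Delta 17.2220°S, 2.5554°E: 210.8 mi
Charlie 22.0587°S, 0.2858°E: 191.2 mi
Echo 17.6335°S, 0.2374°W: 118.1 mi
Bravo 18.2162°S, 0.0051°E: 75.4 mi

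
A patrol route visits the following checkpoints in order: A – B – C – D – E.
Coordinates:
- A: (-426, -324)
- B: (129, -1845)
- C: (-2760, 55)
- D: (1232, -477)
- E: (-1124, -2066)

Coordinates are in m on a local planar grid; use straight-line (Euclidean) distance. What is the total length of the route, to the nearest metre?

Leg distances:
A→B: 1619.1 m  (cumulative 1619.1 m)
B→C: 3457.8 m  (cumulative 5076.9 m)
C→D: 4027.3 m  (cumulative 9104.2 m)
D→E: 2841.8 m  (cumulative 11945.9 m)
Total route length ≈ 11946 m.

11946 m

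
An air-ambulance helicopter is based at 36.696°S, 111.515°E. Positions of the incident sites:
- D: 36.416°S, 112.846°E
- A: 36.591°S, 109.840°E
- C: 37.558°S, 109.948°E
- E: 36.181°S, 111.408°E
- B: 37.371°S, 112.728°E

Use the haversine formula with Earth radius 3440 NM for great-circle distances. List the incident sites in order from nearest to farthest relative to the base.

E, D, B, A, C

Computing each great-circle distance from 36.696°S, 111.515°E:
E 36.181°S, 111.408°E: 31.3 NM
D 36.416°S, 112.846°E: 66.4 NM
B 37.371°S, 112.728°E: 70.9 NM
A 36.591°S, 109.840°E: 80.9 NM
C 37.558°S, 109.948°E: 91.1 NM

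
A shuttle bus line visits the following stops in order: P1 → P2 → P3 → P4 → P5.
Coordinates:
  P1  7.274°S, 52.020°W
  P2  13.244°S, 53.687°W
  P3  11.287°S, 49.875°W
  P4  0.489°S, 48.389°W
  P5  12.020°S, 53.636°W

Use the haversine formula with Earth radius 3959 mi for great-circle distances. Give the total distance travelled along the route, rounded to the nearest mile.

2346 mi

Leg distances:
P1→P2: 427.8 mi  (cumulative 427.8 mi)
P2→P3: 290.7 mi  (cumulative 718.5 mi)
P3→P4: 753.1 mi  (cumulative 1471.6 mi)
P4→P5: 874.2 mi  (cumulative 2345.8 mi)
Total route length ≈ 2346 mi.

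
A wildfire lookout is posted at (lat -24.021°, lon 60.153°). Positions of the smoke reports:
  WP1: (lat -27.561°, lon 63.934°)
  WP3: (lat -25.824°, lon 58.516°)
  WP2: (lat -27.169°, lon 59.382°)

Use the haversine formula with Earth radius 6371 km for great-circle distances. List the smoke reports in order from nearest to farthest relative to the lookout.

Distances from the lookout:
WP3 (lat -25.824°, lon 58.516°): 259.7 km
WP2 (lat -27.169°, lon 59.382°): 358.5 km
WP1 (lat -27.561°, lon 63.934°): 546.0 km

WP3, WP2, WP1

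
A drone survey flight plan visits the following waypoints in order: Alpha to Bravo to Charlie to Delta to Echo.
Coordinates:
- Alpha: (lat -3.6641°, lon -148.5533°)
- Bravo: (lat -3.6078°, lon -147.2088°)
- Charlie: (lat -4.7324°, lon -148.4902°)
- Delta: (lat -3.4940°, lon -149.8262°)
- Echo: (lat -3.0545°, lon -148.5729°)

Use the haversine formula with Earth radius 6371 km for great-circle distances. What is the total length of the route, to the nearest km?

688 km

Leg distances:
Alpha→Bravo: 149.3 km  (cumulative 149.3 km)
Bravo→Charlie: 189.3 km  (cumulative 338.6 km)
Charlie→Delta: 202.3 km  (cumulative 540.9 km)
Delta→Echo: 147.5 km  (cumulative 688.4 km)
Total route length ≈ 688 km.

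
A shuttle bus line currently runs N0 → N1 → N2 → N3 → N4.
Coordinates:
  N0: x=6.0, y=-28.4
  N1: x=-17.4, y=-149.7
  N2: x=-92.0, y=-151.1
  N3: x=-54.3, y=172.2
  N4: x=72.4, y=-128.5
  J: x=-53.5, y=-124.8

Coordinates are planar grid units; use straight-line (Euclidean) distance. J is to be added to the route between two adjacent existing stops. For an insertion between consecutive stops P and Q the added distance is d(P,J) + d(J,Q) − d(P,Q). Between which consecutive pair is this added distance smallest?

Added distance for inserting J between each consecutive pair:
N0–N1: 33.6
N1–N2: 15.9
N2–N3: 18.1
N3–N4: 96.7
Smallest added distance is 15.9, inserting between N1 and N2.

between N1 and N2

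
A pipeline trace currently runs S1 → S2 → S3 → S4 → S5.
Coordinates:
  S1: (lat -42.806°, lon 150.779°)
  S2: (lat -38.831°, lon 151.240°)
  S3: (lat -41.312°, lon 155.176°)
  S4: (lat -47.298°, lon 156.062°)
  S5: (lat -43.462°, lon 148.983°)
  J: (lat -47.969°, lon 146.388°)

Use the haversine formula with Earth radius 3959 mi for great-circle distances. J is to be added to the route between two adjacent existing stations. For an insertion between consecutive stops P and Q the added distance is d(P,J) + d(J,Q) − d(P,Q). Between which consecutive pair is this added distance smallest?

Added distance for inserting J between each consecutive pair:
S1–S2: 816.1 mi
S2–S3: 1037.1 mi
S3–S4: 666.9 mi
S4–S5: 354.5 mi
Smallest added distance is 354.5 mi, inserting between S4 and S5.

between S4 and S5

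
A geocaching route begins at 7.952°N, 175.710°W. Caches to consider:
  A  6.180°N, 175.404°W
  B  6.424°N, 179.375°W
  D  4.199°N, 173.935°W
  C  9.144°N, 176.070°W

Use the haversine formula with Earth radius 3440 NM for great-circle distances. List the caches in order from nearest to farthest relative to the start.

Distances from the start:
C 9.144°N, 176.070°W: 74.7 NM
A 6.180°N, 175.404°W: 107.9 NM
B 6.424°N, 179.375°W: 236.8 NM
D 4.199°N, 173.935°W: 249.0 NM

C, A, B, D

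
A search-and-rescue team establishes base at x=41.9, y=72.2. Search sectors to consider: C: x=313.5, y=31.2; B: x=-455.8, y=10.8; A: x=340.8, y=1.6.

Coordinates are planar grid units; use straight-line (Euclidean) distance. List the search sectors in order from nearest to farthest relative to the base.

C, A, B

Computing each straight-line distance from x=41.9, y=72.2:
C x=313.5, y=31.2: 274.7
A x=340.8, y=1.6: 307.1
B x=-455.8, y=10.8: 501.5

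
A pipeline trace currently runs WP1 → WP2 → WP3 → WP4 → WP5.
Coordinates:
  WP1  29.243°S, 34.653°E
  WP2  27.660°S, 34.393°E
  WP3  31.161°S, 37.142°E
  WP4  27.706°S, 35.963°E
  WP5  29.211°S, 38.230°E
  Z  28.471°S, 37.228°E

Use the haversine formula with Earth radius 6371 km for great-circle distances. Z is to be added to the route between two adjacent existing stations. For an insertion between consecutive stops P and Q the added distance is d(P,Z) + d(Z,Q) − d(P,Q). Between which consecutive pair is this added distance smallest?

Added distance for inserting Z between each consecutive pair:
WP1–WP2: 379.6 km
WP2–WP3: 120.0 km
WP3–WP4: 48.9 km
WP4–WP5: 0.4 km
Smallest added distance is 0.4 km, inserting between WP4 and WP5.

between WP4 and WP5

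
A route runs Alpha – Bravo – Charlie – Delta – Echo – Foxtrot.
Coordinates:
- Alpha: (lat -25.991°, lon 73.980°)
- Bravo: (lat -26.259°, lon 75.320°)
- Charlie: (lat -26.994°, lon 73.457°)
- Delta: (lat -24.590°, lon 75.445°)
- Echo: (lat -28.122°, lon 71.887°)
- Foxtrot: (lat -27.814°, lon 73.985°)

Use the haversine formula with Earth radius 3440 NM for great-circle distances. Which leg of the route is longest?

Leg distances:
Alpha→Bravo: 74.0 NM
Bravo→Charlie: 109.3 NM
Charlie→Delta: 179.9 NM
Delta→Echo: 285.6 NM
Echo→Foxtrot: 112.8 NM
The longest leg is Delta–Echo at 285.6 NM.

Delta–Echo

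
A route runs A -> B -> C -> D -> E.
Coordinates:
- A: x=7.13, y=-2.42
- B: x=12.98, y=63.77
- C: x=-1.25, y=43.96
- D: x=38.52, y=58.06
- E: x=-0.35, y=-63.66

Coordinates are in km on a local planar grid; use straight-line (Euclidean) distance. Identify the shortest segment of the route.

B–C

Leg distances:
A→B: 66.4 km
B→C: 24.4 km
C→D: 42.2 km
D→E: 127.8 km
The shortest leg is B–C at 24.4 km.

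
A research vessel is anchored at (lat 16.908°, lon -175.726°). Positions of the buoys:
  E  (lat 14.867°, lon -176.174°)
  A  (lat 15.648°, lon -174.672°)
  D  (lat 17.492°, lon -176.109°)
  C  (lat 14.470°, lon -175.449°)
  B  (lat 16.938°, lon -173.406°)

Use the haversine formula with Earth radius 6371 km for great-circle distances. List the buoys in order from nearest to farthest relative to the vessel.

D, A, E, B, C

Computing each great-circle distance from (lat 16.908°, lon -175.726°):
D (lat 17.492°, lon -176.109°): 76.6 km
A (lat 15.648°, lon -174.672°): 179.7 km
E (lat 14.867°, lon -176.174°): 232.0 km
B (lat 16.938°, lon -173.406°): 246.8 km
C (lat 14.470°, lon -175.449°): 272.7 km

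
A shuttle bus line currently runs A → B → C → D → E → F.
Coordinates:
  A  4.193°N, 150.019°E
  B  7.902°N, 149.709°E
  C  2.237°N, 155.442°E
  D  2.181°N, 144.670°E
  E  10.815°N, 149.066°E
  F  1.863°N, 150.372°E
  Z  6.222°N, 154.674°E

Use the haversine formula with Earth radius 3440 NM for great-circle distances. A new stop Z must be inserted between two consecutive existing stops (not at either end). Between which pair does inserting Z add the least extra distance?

Added distance for inserting Z between each consecutive pair:
A–B: 392.9 NM
B–C: 73.3 NM
C–D: 243.5 NM
D–E: 497.6 NM
E–F: 256.4 NM
Smallest added distance is 73.3 NM, inserting between B and C.

between B and C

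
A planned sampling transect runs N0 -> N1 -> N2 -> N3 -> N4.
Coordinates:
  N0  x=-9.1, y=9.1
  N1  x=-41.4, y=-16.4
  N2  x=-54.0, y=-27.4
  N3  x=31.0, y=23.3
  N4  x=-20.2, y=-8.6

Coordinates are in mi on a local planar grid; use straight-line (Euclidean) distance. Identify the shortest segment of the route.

Leg distances:
N0→N1: 41.2 mi
N1→N2: 16.7 mi
N2→N3: 99.0 mi
N3→N4: 60.3 mi
The shortest leg is N1–N2 at 16.7 mi.

N1–N2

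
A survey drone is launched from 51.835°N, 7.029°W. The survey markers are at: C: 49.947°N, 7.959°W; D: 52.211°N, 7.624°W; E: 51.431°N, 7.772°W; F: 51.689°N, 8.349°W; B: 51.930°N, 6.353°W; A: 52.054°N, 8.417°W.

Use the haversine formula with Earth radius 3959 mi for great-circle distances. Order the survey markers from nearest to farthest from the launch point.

Distance from the launch point at 51.835°N, 7.029°W to each:
B 51.930°N, 6.353°W: 29.6 mi
D 52.211°N, 7.624°W: 36.3 mi
E 51.431°N, 7.772°W: 42.4 mi
F 51.689°N, 8.349°W: 57.3 mi
A 52.054°N, 8.417°W: 61.0 mi
C 49.947°N, 7.959°W: 136.6 mi

B, D, E, F, A, C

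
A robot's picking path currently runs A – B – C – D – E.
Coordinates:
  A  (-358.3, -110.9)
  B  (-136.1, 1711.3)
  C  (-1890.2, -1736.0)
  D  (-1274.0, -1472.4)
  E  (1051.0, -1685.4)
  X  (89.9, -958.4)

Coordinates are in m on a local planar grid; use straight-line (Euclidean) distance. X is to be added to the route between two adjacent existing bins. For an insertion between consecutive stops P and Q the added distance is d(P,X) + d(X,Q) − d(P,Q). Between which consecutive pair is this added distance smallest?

between D and E

Added distance for inserting X between each consecutive pair:
A–B: 1802.3 m
B–C: 938.6 m
C–D: 2914.6 m
D–E: 327.9 m
Smallest added distance is 327.9 m, inserting between D and E.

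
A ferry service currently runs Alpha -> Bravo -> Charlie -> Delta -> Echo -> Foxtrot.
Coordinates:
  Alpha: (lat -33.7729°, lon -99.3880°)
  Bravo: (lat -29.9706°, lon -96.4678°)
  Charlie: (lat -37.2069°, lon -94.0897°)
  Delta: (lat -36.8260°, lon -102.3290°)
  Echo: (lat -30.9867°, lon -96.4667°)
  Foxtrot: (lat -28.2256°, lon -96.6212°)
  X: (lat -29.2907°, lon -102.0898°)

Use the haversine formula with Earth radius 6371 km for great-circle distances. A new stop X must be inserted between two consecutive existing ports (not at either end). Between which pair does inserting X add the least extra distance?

Added distance for inserting X between each consecutive pair:
Alpha–Bravo: 604.1 km
Bravo–Charlie: 865.9 km
Charlie–Delta: 1257.2 km
Delta–Echo: 566.0 km
Echo–Foxtrot: 811.2 km
Smallest added distance is 566.0 km, inserting between Delta and Echo.

between Delta and Echo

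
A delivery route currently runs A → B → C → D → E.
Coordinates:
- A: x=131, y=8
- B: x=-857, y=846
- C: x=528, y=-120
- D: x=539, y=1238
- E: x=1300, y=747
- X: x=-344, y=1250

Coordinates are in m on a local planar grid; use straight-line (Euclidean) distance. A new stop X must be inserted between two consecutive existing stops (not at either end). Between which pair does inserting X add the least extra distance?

Added distance for inserting X between each consecutive pair:
A–B: 687.2 m
B–C: 588.4 m
C–D: 1149.0 m
D–E: 1696.7 m
Smallest added distance is 588.4 m, inserting between B and C.

between B and C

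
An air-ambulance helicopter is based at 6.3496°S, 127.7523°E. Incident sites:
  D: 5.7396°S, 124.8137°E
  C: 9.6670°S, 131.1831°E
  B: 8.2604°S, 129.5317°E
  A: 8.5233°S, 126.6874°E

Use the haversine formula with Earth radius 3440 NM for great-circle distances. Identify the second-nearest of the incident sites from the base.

B

Distances from the base (6.3496°S, 127.7523°E):
A: 145.1 NM
B: 156.2 NM
D: 179.2 NM
C: 285.1 NM
The second-nearest is B at 156.2 NM.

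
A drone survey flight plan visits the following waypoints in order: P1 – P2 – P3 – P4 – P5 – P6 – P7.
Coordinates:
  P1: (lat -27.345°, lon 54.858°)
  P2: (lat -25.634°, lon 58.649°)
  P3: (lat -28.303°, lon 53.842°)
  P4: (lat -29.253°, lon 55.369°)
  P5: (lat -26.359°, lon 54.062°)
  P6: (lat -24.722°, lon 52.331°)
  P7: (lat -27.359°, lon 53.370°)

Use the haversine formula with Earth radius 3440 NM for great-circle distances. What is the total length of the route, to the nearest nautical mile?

1121 NM

Leg distances:
P1→P2: 228.1 NM  (cumulative 228.1 NM)
P2→P3: 303.0 NM  (cumulative 531.1 NM)
P3→P4: 98.5 NM  (cumulative 629.7 NM)
P4→P5: 187.1 NM  (cumulative 816.8 NM)
P5→P6: 135.8 NM  (cumulative 952.6 NM)
P6→P7: 167.9 NM  (cumulative 1120.6 NM)
Total route length ≈ 1121 NM.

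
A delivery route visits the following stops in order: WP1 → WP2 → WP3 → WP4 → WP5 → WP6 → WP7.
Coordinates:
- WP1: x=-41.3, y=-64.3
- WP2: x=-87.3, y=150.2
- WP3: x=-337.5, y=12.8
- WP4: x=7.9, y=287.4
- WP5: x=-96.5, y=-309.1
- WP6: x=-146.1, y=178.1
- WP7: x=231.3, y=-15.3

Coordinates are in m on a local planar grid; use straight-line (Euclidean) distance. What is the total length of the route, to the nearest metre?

2465 m

Leg distances:
WP1→WP2: 219.4 m  (cumulative 219.4 m)
WP2→WP3: 285.4 m  (cumulative 504.8 m)
WP3→WP4: 441.3 m  (cumulative 946.1 m)
WP4→WP5: 605.6 m  (cumulative 1551.6 m)
WP5→WP6: 489.7 m  (cumulative 2041.4 m)
WP6→WP7: 424.1 m  (cumulative 2465.4 m)
Total route length ≈ 2465 m.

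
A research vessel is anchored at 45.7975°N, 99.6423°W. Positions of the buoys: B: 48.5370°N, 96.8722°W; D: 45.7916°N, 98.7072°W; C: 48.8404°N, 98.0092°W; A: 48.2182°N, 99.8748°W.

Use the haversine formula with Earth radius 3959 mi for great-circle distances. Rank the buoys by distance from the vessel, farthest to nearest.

B, C, A, D

Distance from the vessel at 45.7975°N, 99.6423°W to each:
B 48.5370°N, 96.8722°W: 229.7 mi
C 48.8404°N, 98.0092°W: 223.7 mi
A 48.2182°N, 99.8748°W: 167.6 mi
D 45.7916°N, 98.7072°W: 45.1 mi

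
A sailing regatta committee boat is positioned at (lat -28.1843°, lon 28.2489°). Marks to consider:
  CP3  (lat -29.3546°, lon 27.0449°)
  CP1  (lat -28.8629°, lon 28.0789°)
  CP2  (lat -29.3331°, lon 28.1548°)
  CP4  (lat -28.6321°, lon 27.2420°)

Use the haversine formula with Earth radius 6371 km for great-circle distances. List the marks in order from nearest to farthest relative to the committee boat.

CP1, CP4, CP2, CP3

Computing each great-circle distance from (lat -28.1843°, lon 28.2489°):
CP1 (lat -28.8629°, lon 28.0789°): 77.3 km
CP4 (lat -28.6321°, lon 27.2420°): 110.4 km
CP2 (lat -29.3331°, lon 28.1548°): 128.1 km
CP3 (lat -29.3546°, lon 27.0449°): 175.2 km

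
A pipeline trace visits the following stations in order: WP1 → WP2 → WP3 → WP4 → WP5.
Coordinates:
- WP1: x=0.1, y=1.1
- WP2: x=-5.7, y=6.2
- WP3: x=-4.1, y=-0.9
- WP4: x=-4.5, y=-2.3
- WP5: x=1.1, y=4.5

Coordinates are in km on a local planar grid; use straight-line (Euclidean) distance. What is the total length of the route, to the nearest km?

25 km

Leg distances:
WP1→WP2: 7.7 km  (cumulative 7.7 km)
WP2→WP3: 7.3 km  (cumulative 15.0 km)
WP3→WP4: 1.5 km  (cumulative 16.5 km)
WP4→WP5: 8.8 km  (cumulative 25.3 km)
Total route length ≈ 25 km.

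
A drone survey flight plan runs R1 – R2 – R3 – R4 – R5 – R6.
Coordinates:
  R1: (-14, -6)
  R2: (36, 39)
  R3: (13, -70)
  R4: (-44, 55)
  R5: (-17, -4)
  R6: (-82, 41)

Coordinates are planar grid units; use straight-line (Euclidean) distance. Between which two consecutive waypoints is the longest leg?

Leg distances:
R1→R2: 67.3
R2→R3: 111.4
R3→R4: 137.4
R4→R5: 64.9
R5→R6: 79.1
The longest leg is R3–R4 at 137.4.

R3–R4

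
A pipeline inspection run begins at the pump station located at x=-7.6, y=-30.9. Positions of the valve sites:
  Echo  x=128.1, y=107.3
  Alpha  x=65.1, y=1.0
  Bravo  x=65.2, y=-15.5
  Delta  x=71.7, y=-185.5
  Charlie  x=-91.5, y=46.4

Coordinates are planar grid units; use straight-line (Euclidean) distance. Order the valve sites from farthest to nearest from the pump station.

Distance from the pump station at x=-7.6, y=-30.9 to each:
Echo x=128.1, y=107.3: 193.7
Delta x=71.7, y=-185.5: 173.8
Charlie x=-91.5, y=46.4: 114.1
Alpha x=65.1, y=1.0: 79.4
Bravo x=65.2, y=-15.5: 74.4

Echo, Delta, Charlie, Alpha, Bravo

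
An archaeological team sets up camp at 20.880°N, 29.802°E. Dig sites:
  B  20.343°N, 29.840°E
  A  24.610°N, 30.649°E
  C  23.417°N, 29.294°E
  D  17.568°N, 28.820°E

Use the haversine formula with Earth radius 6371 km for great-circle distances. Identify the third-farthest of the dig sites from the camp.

C

Distances from the camp (20.880°N, 29.802°E):
A: 423.7 km
D: 382.4 km
C: 286.9 km
B: 59.8 km
The third-farthest is C at 286.9 km.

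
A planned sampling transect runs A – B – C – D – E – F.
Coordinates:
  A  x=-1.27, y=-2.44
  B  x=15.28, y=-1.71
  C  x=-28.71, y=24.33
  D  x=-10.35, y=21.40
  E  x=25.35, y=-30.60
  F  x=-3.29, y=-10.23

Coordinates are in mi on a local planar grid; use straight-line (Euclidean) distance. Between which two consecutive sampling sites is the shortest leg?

Leg distances:
A→B: 16.6 mi
B→C: 51.1 mi
C→D: 18.6 mi
D→E: 63.1 mi
E→F: 35.1 mi
The shortest leg is A–B at 16.6 mi.

A–B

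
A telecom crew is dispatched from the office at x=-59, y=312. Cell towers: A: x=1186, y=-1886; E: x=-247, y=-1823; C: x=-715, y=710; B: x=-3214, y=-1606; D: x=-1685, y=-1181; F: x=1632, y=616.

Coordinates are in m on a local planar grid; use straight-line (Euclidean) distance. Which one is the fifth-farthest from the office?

Distances from the office (x=-59, y=312):
B: 3692.3 m
A: 2526.1 m
D: 2207.5 m
E: 2143.3 m
F: 1718.1 m
C: 767.3 m
The fifth-farthest is F at 1718.1 m.

F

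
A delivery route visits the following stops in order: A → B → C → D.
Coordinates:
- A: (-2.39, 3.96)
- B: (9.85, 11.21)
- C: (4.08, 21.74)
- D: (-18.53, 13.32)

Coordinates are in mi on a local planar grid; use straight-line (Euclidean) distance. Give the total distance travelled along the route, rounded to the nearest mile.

50 mi

Leg distances:
A→B: 14.2 mi  (cumulative 14.2 mi)
B→C: 12.0 mi  (cumulative 26.2 mi)
C→D: 24.1 mi  (cumulative 50.4 mi)
Total route length ≈ 50 mi.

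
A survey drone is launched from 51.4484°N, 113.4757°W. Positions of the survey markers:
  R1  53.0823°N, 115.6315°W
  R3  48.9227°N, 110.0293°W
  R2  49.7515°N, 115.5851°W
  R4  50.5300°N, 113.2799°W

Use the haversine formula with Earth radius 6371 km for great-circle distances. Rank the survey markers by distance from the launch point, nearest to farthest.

R4, R1, R2, R3

Distance from the launch point at 51.4484°N, 113.4757°W to each:
R4 50.5300°N, 113.2799°W: 103.0 km
R1 53.0823°N, 115.6315°W: 233.5 km
R2 49.7515°N, 115.5851°W: 240.3 km
R3 48.9227°N, 110.0293°W: 372.9 km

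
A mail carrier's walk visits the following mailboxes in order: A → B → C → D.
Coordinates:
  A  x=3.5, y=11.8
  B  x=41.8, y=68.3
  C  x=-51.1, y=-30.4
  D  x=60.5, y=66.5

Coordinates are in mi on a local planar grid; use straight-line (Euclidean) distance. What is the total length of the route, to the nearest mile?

352 mi

Leg distances:
A→B: 68.3 mi  (cumulative 68.3 mi)
B→C: 135.5 mi  (cumulative 203.8 mi)
C→D: 147.8 mi  (cumulative 351.6 mi)
Total route length ≈ 352 mi.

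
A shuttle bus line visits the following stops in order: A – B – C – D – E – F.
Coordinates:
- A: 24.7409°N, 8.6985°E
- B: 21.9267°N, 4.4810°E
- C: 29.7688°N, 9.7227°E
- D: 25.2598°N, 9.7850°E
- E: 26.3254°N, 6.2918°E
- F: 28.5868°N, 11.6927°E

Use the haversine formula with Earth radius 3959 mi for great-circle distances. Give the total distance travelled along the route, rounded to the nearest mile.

Leg distances:
A→B: 330.7 mi  (cumulative 330.7 mi)
B→C: 632.1 mi  (cumulative 962.9 mi)
C→D: 311.6 mi  (cumulative 1274.4 mi)
D→E: 229.4 mi  (cumulative 1503.9 mi)
E→F: 366.1 mi  (cumulative 1870.0 mi)
Total route length ≈ 1870 mi.

1870 mi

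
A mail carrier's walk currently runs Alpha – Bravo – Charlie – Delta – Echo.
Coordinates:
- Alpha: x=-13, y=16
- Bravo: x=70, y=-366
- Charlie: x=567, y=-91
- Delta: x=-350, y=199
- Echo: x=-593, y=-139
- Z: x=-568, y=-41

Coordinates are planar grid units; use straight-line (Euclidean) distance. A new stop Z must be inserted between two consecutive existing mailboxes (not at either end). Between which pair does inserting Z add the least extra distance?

between Delta and Echo

Added distance for inserting Z between each consecutive pair:
Alpha–Bravo: 883.0
Bravo–Charlie: 1284.1
Charlie–Delta: 498.6
Delta–Echo: 9.1
Smallest added distance is 9.1, inserting between Delta and Echo.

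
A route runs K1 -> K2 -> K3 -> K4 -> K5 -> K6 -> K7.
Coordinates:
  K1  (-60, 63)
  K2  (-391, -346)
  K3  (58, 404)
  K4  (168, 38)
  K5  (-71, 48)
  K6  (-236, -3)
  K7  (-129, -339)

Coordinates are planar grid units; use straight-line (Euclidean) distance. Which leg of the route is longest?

K2–K3

Leg distances:
K1→K2: 526.2
K2→K3: 874.1
K3→K4: 382.2
K4→K5: 239.2
K5→K6: 172.7
K6→K7: 352.6
The longest leg is K2–K3 at 874.1.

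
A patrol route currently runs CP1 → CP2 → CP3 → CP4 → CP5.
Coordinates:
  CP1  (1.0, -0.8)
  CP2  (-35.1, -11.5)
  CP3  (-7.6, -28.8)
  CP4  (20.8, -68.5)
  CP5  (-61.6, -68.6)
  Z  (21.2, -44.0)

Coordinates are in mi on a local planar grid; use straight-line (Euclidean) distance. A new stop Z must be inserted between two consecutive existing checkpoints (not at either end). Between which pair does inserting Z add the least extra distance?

Added distance for inserting Z between each consecutive pair:
CP1–CP2: 75.0 mi
CP2–CP3: 65.1 mi
CP3–CP4: 8.3 mi
CP4–CP5: 28.5 mi
Smallest added distance is 8.3 mi, inserting between CP3 and CP4.

between CP3 and CP4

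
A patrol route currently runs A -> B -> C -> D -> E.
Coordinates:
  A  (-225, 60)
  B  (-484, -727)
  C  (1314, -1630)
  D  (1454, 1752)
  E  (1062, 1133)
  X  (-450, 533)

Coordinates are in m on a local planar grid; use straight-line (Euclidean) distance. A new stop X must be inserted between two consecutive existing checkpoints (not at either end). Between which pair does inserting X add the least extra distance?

Added distance for inserting X between each consecutive pair:
A–B: 955.7 m
B–C: 2039.5 m
C–D: 1667.0 m
D–E: 3154.8 m
Smallest added distance is 955.7 m, inserting between A and B.

between A and B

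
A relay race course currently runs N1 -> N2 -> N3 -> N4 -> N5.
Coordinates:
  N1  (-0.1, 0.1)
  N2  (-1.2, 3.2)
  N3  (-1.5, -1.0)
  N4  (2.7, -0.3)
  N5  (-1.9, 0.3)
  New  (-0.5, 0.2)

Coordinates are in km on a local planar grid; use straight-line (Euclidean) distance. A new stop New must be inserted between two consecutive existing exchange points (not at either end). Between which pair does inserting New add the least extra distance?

Added distance for inserting New between each consecutive pair:
N1–N2: 0.2 km
N2–N3: 0.4 km
N3–N4: 0.5 km
N4–N5: 0.0 km
Smallest added distance is 0.0 km, inserting between N4 and N5.

between N4 and N5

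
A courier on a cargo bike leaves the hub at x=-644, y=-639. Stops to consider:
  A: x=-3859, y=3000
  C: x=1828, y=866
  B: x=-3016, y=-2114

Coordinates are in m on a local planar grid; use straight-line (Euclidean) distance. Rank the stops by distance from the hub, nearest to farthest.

B, C, A

Distances from the hub:
B x=-3016, y=-2114: 2793.2 m
C x=1828, y=866: 2894.1 m
A x=-3859, y=3000: 4855.8 m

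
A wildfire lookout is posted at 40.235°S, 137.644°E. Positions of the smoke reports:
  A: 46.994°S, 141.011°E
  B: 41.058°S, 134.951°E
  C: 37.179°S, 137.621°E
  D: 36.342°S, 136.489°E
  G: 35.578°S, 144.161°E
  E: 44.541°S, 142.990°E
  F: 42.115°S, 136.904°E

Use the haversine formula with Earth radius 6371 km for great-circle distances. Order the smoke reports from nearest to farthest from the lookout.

Computing each great-circle distance from 40.235°S, 137.644°E:
F 42.115°S, 136.904°E: 218.0 km
B 41.058°S, 134.951°E: 244.9 km
C 37.179°S, 137.621°E: 339.8 km
D 36.342°S, 136.489°E: 444.5 km
E 44.541°S, 142.990°E: 649.3 km
G 35.578°S, 144.161°E: 771.0 km
A 46.994°S, 141.011°E: 798.7 km

F, B, C, D, E, G, A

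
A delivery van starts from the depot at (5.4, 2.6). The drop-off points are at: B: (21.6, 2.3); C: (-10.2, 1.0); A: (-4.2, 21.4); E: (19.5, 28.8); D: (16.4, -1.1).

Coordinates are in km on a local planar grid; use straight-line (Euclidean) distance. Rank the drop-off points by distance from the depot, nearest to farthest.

D, C, B, A, E

Distance from the depot at (5.4, 2.6) to each:
D (16.4, -1.1): 11.6 km
C (-10.2, 1.0): 15.7 km
B (21.6, 2.3): 16.2 km
A (-4.2, 21.4): 21.1 km
E (19.5, 28.8): 29.8 km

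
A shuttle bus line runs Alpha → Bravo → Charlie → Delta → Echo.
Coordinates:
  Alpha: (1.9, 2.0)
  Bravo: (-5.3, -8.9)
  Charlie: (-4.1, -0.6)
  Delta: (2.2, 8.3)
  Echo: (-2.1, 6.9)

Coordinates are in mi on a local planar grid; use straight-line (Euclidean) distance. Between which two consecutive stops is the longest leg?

Alpha–Bravo

Leg distances:
Alpha→Bravo: 13.1 mi
Bravo→Charlie: 8.4 mi
Charlie→Delta: 10.9 mi
Delta→Echo: 4.5 mi
The longest leg is Alpha–Bravo at 13.1 mi.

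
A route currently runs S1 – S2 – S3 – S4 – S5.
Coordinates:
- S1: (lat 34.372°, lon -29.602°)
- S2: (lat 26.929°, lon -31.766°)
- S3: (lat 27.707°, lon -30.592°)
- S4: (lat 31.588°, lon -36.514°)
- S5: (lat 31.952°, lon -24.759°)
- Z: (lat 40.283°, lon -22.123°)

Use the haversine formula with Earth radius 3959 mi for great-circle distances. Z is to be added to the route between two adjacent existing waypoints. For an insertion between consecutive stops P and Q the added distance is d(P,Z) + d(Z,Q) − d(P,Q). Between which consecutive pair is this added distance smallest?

between S4 and S5

Added distance for inserting Z between each consecutive pair:
S1–S2: 1124.0 mi
S2–S3: 1979.3 mi
S3–S4: 1551.2 mi
S4–S5: 905.8 mi
Smallest added distance is 905.8 mi, inserting between S4 and S5.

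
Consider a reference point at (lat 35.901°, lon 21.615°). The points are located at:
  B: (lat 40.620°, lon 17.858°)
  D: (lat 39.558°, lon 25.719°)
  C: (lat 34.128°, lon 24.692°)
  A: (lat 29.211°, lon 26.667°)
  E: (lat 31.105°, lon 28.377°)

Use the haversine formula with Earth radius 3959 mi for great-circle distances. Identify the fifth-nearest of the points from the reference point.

A

Distance to each, sorted:
C: 212.9 mi
D: 337.8 mi
B: 384.4 mi
E: 511.2 mi
A: 547.7 mi
The fifth-nearest is A at 547.7 mi.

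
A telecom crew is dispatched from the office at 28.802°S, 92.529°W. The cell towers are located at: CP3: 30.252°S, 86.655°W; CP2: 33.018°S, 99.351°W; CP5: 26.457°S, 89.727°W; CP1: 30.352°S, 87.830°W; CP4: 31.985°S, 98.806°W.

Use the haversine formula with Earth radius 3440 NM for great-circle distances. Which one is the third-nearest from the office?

Distances from the office (28.802°S, 92.529°W):
CP5: 205.0 NM
CP1: 262.4 NM
CP3: 318.9 NM
CP4: 377.0 NM
CP2: 432.9 NM
The third-nearest is CP3 at 318.9 NM.

CP3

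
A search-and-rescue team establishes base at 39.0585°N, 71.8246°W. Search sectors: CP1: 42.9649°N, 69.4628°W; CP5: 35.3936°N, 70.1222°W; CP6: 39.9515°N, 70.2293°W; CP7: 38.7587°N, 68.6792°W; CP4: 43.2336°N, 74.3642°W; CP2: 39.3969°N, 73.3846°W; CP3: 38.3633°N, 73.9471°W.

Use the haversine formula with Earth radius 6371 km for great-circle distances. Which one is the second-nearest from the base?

Distances from the base (39.0585°N, 71.8246°W):
CP2: 139.5 km
CP6: 169.1 km
CP3: 199.7 km
CP7: 274.2 km
CP5: 434.5 km
CP1: 477.4 km
CP4: 510.6 km
The second-nearest is CP6 at 169.1 km.

CP6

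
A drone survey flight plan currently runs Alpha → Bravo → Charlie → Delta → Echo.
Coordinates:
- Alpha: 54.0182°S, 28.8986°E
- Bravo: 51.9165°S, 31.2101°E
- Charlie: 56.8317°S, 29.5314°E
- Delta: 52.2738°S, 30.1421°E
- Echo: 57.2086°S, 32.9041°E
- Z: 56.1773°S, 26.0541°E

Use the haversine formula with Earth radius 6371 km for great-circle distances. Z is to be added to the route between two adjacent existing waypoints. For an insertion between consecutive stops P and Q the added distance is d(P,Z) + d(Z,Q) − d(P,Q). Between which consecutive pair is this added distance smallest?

between Charlie and Delta

Added distance for inserting Z between each consecutive pair:
Alpha–Bravo: 601.2 km
Bravo–Charlie: 249.0 km
Charlie–Delta: 225.8 km
Delta–Echo: 365.7 km
Smallest added distance is 225.8 km, inserting between Charlie and Delta.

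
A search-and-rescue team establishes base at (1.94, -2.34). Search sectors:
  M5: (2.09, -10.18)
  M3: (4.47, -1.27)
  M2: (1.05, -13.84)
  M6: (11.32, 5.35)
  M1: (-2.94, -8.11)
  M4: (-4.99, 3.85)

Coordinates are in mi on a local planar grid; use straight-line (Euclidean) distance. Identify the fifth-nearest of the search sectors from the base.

Distances from the base ((1.94, -2.34)):
M3: 2.7 mi
M1: 7.6 mi
M5: 7.8 mi
M4: 9.3 mi
M2: 11.5 mi
M6: 12.1 mi
The fifth-nearest is M2 at 11.5 mi.

M2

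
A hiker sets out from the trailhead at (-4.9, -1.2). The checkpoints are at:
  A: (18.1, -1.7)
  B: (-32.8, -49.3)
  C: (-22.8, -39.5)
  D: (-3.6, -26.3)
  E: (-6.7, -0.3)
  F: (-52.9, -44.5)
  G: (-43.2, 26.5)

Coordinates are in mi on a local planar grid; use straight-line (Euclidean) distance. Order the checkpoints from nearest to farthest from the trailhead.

Distance from the trailhead at (-4.9, -1.2) to each:
E (-6.7, -0.3): 2.0 mi
A (18.1, -1.7): 23.0 mi
D (-3.6, -26.3): 25.1 mi
C (-22.8, -39.5): 42.3 mi
G (-43.2, 26.5): 47.3 mi
B (-32.8, -49.3): 55.6 mi
F (-52.9, -44.5): 64.6 mi

E, A, D, C, G, B, F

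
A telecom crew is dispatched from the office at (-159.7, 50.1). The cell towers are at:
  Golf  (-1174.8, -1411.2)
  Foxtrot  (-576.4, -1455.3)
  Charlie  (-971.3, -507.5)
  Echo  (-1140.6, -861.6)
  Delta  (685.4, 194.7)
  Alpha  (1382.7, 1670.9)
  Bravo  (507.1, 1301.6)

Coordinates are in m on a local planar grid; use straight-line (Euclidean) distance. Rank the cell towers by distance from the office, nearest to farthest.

Computing each straight-line distance from (-159.7, 50.1):
Delta (685.4, 194.7): 857.4 m
Charlie (-971.3, -507.5): 984.7 m
Echo (-1140.6, -861.6): 1339.2 m
Bravo (507.1, 1301.6): 1418.1 m
Foxtrot (-576.4, -1455.3): 1562.0 m
Golf (-1174.8, -1411.2): 1779.3 m
Alpha (1382.7, 1670.9): 2237.4 m

Delta, Charlie, Echo, Bravo, Foxtrot, Golf, Alpha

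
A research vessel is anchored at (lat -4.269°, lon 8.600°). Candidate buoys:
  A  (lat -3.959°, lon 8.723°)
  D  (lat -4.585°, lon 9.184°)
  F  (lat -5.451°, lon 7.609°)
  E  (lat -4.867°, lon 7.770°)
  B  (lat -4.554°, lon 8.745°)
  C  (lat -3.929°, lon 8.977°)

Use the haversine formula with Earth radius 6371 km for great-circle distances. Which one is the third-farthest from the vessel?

D

Distance to each, sorted:
F: 171.3 km
E: 113.5 km
D: 73.7 km
C: 56.4 km
A: 37.1 km
B: 35.5 km
The third-farthest is D at 73.7 km.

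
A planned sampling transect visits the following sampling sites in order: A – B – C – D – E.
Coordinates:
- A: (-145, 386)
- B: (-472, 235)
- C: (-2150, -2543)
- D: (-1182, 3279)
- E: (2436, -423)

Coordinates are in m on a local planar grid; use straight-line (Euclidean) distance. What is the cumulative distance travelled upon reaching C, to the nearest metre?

3606 m

Leg distances:
A→B: 360.2 m  (cumulative 360.2 m)
B→C: 3245.5 m  (cumulative 3605.6 m)
Cumulative distance at C ≈ 3606 m.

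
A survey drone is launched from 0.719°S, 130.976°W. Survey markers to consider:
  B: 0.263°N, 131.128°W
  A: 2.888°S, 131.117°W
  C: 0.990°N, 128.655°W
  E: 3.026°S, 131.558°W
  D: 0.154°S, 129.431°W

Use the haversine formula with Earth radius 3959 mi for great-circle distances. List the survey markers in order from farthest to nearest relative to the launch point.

Distance from the launch point at 0.719°S, 130.976°W to each:
C 0.990°N, 128.655°W: 199.2 mi
E 3.026°S, 131.558°W: 164.4 mi
A 2.888°S, 131.117°W: 150.2 mi
D 0.154°S, 129.431°W: 113.7 mi
B 0.263°N, 131.128°W: 68.7 mi

C, E, A, D, B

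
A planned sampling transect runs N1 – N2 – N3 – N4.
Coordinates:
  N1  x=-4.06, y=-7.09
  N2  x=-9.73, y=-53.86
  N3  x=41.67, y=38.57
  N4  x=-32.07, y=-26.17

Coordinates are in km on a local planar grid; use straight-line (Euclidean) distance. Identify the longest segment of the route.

N2–N3

Leg distances:
N1→N2: 47.1 km
N2→N3: 105.8 km
N3→N4: 98.1 km
The longest leg is N2–N3 at 105.8 km.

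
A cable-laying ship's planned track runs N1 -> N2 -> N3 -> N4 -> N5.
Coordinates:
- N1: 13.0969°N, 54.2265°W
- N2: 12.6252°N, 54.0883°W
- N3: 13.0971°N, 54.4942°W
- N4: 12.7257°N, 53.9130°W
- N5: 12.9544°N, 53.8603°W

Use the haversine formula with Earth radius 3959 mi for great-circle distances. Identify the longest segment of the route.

N3–N4

Leg distances:
N1→N2: 33.9 mi
N2→N3: 42.6 mi
N3→N4: 46.8 mi
N4→N5: 16.2 mi
The longest leg is N3–N4 at 46.8 mi.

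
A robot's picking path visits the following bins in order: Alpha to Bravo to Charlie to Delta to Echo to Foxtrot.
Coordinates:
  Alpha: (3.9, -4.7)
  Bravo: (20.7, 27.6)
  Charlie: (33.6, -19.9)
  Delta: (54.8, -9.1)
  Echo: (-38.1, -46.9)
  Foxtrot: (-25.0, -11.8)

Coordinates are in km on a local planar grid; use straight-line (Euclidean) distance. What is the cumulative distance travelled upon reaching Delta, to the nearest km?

Leg distances:
Alpha→Bravo: 36.4 km  (cumulative 36.4 km)
Bravo→Charlie: 49.2 km  (cumulative 85.6 km)
Charlie→Delta: 23.8 km  (cumulative 109.4 km)
Cumulative distance at Delta ≈ 109 km.

109 km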